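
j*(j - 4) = j^2 - 4*j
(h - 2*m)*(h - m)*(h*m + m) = h^3*m - 3*h^2*m^2 + h^2*m + 2*h*m^3 - 3*h*m^2 + 2*m^3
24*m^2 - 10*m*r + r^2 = (-6*m + r)*(-4*m + r)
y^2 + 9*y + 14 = (y + 2)*(y + 7)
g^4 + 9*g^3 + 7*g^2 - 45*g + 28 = (g - 1)^2*(g + 4)*(g + 7)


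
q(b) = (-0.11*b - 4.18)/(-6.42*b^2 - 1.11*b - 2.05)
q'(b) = (-0.11*b - 4.18)*(12.84*b + 1.11)/(-6.42*b^2 - 1.11*b - 2.05)^2 - 0.11/(-6.42*b^2 - 1.11*b - 2.05) = (0.7062*b^2 + 0.1221*b - (0.11*b + 4.18)*(12.84*b + 1.11) + 0.2255)/(6.42*b^2 + 1.11*b + 2.05)^2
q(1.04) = 0.42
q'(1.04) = -0.59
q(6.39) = 0.02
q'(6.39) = -0.01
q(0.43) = 1.14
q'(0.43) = -2.00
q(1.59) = 0.22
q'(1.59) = -0.23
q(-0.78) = 0.80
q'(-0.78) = 1.43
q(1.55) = 0.23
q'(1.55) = -0.24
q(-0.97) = 0.58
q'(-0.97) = 0.96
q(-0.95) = 0.60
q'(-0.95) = 1.00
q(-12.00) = 0.00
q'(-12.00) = 0.00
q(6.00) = 0.02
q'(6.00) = -0.01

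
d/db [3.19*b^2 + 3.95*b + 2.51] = 6.38*b + 3.95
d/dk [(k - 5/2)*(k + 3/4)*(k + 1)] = 3*k^2 - 3*k/2 - 29/8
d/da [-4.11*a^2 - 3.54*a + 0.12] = -8.22*a - 3.54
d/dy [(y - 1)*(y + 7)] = 2*y + 6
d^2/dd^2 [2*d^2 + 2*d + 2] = 4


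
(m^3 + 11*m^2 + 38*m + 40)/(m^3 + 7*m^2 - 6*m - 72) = (m^2 + 7*m + 10)/(m^2 + 3*m - 18)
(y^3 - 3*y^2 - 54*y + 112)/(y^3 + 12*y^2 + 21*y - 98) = (y - 8)/(y + 7)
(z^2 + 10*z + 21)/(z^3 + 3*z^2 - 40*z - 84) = (z + 3)/(z^2 - 4*z - 12)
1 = 1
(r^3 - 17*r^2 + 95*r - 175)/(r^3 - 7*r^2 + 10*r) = (r^2 - 12*r + 35)/(r*(r - 2))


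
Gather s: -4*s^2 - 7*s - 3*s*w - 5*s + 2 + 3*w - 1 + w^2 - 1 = -4*s^2 + s*(-3*w - 12) + w^2 + 3*w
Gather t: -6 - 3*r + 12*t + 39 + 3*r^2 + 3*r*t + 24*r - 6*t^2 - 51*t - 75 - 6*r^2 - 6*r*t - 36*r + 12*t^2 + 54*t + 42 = -3*r^2 - 15*r + 6*t^2 + t*(15 - 3*r)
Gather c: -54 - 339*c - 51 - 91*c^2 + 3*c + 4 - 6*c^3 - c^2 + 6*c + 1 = -6*c^3 - 92*c^2 - 330*c - 100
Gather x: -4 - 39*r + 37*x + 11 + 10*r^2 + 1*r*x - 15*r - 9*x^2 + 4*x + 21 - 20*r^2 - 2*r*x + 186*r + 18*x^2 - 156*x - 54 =-10*r^2 + 132*r + 9*x^2 + x*(-r - 115) - 26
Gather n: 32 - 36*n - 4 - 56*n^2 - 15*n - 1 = -56*n^2 - 51*n + 27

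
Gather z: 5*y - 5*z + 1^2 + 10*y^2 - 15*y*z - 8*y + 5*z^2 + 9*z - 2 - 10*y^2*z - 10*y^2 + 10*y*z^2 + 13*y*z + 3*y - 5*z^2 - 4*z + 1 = 10*y*z^2 + z*(-10*y^2 - 2*y)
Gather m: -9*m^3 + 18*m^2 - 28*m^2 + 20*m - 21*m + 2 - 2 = -9*m^3 - 10*m^2 - m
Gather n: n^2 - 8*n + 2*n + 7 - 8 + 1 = n^2 - 6*n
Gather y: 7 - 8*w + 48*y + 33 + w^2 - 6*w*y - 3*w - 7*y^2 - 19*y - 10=w^2 - 11*w - 7*y^2 + y*(29 - 6*w) + 30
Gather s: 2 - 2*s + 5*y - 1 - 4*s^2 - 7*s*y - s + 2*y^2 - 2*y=-4*s^2 + s*(-7*y - 3) + 2*y^2 + 3*y + 1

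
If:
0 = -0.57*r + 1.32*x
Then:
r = 2.31578947368421*x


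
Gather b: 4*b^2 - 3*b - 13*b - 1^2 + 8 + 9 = 4*b^2 - 16*b + 16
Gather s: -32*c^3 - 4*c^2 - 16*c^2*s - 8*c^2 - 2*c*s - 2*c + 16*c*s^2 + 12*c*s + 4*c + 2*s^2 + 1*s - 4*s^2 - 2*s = -32*c^3 - 12*c^2 + 2*c + s^2*(16*c - 2) + s*(-16*c^2 + 10*c - 1)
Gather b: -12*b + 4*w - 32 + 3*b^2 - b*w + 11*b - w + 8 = 3*b^2 + b*(-w - 1) + 3*w - 24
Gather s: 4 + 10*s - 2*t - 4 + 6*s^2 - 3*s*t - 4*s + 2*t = 6*s^2 + s*(6 - 3*t)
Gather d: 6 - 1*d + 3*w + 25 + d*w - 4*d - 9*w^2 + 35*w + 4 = d*(w - 5) - 9*w^2 + 38*w + 35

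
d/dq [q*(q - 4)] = 2*q - 4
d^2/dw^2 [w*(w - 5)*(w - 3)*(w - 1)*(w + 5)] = 20*w^3 - 48*w^2 - 132*w + 200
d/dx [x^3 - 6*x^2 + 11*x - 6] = 3*x^2 - 12*x + 11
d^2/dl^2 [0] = 0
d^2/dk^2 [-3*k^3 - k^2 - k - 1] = -18*k - 2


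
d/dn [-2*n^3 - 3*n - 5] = -6*n^2 - 3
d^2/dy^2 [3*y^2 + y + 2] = 6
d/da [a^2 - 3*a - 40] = 2*a - 3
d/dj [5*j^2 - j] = 10*j - 1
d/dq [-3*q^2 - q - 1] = -6*q - 1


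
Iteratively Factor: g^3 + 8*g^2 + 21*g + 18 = (g + 3)*(g^2 + 5*g + 6) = (g + 2)*(g + 3)*(g + 3)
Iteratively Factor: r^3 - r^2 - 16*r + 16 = (r - 4)*(r^2 + 3*r - 4) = (r - 4)*(r - 1)*(r + 4)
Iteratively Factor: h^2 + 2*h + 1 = (h + 1)*(h + 1)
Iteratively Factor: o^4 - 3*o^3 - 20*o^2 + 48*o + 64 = (o - 4)*(o^3 + o^2 - 16*o - 16) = (o - 4)^2*(o^2 + 5*o + 4) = (o - 4)^2*(o + 1)*(o + 4)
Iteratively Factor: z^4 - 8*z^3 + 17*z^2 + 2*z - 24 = (z - 4)*(z^3 - 4*z^2 + z + 6) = (z - 4)*(z - 3)*(z^2 - z - 2) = (z - 4)*(z - 3)*(z - 2)*(z + 1)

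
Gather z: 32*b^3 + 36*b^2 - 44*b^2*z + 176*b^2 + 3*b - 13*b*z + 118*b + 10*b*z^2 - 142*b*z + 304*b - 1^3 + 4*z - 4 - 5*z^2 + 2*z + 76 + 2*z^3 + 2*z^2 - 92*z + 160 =32*b^3 + 212*b^2 + 425*b + 2*z^3 + z^2*(10*b - 3) + z*(-44*b^2 - 155*b - 86) + 231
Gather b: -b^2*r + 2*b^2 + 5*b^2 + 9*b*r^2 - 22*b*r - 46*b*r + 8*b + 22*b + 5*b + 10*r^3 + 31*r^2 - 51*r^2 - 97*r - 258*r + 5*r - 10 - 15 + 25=b^2*(7 - r) + b*(9*r^2 - 68*r + 35) + 10*r^3 - 20*r^2 - 350*r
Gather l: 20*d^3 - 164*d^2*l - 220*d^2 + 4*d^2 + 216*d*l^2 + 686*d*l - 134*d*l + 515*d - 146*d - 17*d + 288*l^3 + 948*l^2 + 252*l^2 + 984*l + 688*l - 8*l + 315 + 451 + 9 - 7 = 20*d^3 - 216*d^2 + 352*d + 288*l^3 + l^2*(216*d + 1200) + l*(-164*d^2 + 552*d + 1664) + 768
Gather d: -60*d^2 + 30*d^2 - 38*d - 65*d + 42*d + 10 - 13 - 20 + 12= -30*d^2 - 61*d - 11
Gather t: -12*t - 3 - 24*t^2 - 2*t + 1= -24*t^2 - 14*t - 2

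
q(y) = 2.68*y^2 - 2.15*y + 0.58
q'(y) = 5.36*y - 2.15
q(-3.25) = 35.88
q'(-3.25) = -19.57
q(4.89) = 54.15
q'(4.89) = 24.06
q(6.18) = 89.65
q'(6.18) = 30.97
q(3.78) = 30.75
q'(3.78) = 18.11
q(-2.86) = 28.65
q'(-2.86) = -17.48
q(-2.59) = 24.13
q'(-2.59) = -16.03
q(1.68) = 4.53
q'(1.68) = 6.85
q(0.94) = 0.93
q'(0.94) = 2.89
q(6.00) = 84.16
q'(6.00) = 30.01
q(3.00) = 18.25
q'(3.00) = 13.93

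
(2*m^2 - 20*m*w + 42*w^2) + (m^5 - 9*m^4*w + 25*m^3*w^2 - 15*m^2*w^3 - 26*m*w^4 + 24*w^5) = m^5 - 9*m^4*w + 25*m^3*w^2 - 15*m^2*w^3 + 2*m^2 - 26*m*w^4 - 20*m*w + 24*w^5 + 42*w^2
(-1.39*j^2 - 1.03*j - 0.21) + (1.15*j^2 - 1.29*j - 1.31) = -0.24*j^2 - 2.32*j - 1.52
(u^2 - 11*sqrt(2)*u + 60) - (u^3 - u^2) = -u^3 + 2*u^2 - 11*sqrt(2)*u + 60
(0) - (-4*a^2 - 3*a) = 4*a^2 + 3*a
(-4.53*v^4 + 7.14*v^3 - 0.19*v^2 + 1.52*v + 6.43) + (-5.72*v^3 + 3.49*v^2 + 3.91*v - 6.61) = -4.53*v^4 + 1.42*v^3 + 3.3*v^2 + 5.43*v - 0.180000000000001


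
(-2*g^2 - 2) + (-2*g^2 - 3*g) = -4*g^2 - 3*g - 2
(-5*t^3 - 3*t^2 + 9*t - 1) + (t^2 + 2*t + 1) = -5*t^3 - 2*t^2 + 11*t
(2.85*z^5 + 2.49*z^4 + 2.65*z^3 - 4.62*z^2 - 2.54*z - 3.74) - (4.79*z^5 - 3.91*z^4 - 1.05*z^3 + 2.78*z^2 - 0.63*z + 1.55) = -1.94*z^5 + 6.4*z^4 + 3.7*z^3 - 7.4*z^2 - 1.91*z - 5.29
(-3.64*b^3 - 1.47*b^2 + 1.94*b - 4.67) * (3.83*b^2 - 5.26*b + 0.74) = -13.9412*b^5 + 13.5163*b^4 + 12.4688*b^3 - 29.1783*b^2 + 25.9998*b - 3.4558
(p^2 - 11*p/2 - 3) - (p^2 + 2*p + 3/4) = -15*p/2 - 15/4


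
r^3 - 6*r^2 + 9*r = r*(r - 3)^2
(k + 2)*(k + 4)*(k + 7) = k^3 + 13*k^2 + 50*k + 56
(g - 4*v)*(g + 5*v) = g^2 + g*v - 20*v^2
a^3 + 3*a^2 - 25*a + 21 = (a - 3)*(a - 1)*(a + 7)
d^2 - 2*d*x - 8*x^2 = (d - 4*x)*(d + 2*x)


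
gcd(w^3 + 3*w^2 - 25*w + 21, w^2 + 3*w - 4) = w - 1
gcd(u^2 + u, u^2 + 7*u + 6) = u + 1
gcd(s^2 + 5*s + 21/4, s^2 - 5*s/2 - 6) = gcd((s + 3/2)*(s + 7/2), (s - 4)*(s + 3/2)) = s + 3/2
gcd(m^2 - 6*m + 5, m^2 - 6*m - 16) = 1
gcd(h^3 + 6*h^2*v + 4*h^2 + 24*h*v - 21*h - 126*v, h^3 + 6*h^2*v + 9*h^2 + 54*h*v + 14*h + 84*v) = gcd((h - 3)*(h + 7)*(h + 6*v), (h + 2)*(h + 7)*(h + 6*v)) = h^2 + 6*h*v + 7*h + 42*v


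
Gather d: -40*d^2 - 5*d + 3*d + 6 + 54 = -40*d^2 - 2*d + 60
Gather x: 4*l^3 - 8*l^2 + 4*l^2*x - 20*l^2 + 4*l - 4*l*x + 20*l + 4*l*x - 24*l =4*l^3 + 4*l^2*x - 28*l^2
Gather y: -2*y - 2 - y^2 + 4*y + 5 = -y^2 + 2*y + 3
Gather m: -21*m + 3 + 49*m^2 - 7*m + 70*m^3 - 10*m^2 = 70*m^3 + 39*m^2 - 28*m + 3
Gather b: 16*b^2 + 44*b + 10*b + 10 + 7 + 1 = 16*b^2 + 54*b + 18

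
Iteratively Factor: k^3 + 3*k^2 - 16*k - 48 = (k - 4)*(k^2 + 7*k + 12) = (k - 4)*(k + 4)*(k + 3)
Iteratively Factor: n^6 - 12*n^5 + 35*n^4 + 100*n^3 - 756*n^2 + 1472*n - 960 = (n - 3)*(n^5 - 9*n^4 + 8*n^3 + 124*n^2 - 384*n + 320) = (n - 3)*(n - 2)*(n^4 - 7*n^3 - 6*n^2 + 112*n - 160) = (n - 4)*(n - 3)*(n - 2)*(n^3 - 3*n^2 - 18*n + 40) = (n - 4)*(n - 3)*(n - 2)*(n + 4)*(n^2 - 7*n + 10) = (n - 5)*(n - 4)*(n - 3)*(n - 2)*(n + 4)*(n - 2)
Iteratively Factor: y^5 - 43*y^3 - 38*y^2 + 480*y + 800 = (y + 4)*(y^4 - 4*y^3 - 27*y^2 + 70*y + 200) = (y + 2)*(y + 4)*(y^3 - 6*y^2 - 15*y + 100) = (y + 2)*(y + 4)^2*(y^2 - 10*y + 25) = (y - 5)*(y + 2)*(y + 4)^2*(y - 5)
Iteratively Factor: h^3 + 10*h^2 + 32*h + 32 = (h + 2)*(h^2 + 8*h + 16) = (h + 2)*(h + 4)*(h + 4)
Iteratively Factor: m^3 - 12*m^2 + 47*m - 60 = (m - 5)*(m^2 - 7*m + 12) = (m - 5)*(m - 3)*(m - 4)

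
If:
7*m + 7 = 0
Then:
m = -1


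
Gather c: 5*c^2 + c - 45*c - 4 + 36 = 5*c^2 - 44*c + 32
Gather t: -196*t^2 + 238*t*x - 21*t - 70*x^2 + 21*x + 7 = -196*t^2 + t*(238*x - 21) - 70*x^2 + 21*x + 7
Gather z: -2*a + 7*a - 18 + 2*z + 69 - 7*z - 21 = 5*a - 5*z + 30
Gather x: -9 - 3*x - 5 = -3*x - 14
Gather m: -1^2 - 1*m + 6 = 5 - m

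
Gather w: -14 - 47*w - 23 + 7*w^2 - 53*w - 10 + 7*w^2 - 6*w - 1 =14*w^2 - 106*w - 48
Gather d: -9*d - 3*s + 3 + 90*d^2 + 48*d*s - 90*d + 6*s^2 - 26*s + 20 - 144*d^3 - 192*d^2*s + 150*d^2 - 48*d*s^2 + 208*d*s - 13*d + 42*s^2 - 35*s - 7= -144*d^3 + d^2*(240 - 192*s) + d*(-48*s^2 + 256*s - 112) + 48*s^2 - 64*s + 16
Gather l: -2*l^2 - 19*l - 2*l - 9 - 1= -2*l^2 - 21*l - 10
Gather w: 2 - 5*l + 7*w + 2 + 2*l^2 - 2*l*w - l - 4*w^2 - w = 2*l^2 - 6*l - 4*w^2 + w*(6 - 2*l) + 4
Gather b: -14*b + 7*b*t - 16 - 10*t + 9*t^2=b*(7*t - 14) + 9*t^2 - 10*t - 16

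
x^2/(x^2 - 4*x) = x/(x - 4)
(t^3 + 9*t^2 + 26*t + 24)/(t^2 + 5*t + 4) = (t^2 + 5*t + 6)/(t + 1)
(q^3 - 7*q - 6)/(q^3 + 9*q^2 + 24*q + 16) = (q^2 - q - 6)/(q^2 + 8*q + 16)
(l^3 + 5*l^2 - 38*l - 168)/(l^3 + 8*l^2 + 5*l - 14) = (l^2 - 2*l - 24)/(l^2 + l - 2)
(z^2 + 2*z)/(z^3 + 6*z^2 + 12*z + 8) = z/(z^2 + 4*z + 4)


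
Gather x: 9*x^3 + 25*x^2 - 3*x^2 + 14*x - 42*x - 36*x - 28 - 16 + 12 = 9*x^3 + 22*x^2 - 64*x - 32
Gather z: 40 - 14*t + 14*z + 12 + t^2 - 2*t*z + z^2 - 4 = t^2 - 14*t + z^2 + z*(14 - 2*t) + 48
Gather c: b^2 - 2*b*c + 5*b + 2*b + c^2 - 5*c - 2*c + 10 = b^2 + 7*b + c^2 + c*(-2*b - 7) + 10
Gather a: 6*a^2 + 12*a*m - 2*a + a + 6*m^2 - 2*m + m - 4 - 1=6*a^2 + a*(12*m - 1) + 6*m^2 - m - 5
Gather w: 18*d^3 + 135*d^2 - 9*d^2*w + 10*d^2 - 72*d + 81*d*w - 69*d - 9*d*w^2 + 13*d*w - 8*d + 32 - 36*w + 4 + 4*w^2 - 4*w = 18*d^3 + 145*d^2 - 149*d + w^2*(4 - 9*d) + w*(-9*d^2 + 94*d - 40) + 36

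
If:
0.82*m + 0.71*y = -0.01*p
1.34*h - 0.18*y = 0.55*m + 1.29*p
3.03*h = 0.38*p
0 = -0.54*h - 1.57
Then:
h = -2.91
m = 75.86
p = -23.18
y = -87.28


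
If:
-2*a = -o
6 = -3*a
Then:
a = -2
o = -4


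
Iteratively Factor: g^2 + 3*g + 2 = (g + 1)*(g + 2)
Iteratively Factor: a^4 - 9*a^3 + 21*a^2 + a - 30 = (a - 3)*(a^3 - 6*a^2 + 3*a + 10) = (a - 3)*(a + 1)*(a^2 - 7*a + 10) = (a - 5)*(a - 3)*(a + 1)*(a - 2)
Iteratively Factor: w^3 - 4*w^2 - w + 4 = (w - 1)*(w^2 - 3*w - 4) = (w - 1)*(w + 1)*(w - 4)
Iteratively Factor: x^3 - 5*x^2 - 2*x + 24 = (x - 4)*(x^2 - x - 6) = (x - 4)*(x + 2)*(x - 3)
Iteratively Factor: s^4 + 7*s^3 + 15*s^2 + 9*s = (s + 3)*(s^3 + 4*s^2 + 3*s) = (s + 1)*(s + 3)*(s^2 + 3*s) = (s + 1)*(s + 3)^2*(s)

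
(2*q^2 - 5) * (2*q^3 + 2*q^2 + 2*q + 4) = 4*q^5 + 4*q^4 - 6*q^3 - 2*q^2 - 10*q - 20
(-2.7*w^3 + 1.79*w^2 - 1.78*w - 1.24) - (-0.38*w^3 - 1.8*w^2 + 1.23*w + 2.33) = -2.32*w^3 + 3.59*w^2 - 3.01*w - 3.57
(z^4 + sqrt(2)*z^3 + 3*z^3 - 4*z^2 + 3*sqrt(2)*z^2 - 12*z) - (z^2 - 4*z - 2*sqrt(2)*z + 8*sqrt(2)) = z^4 + sqrt(2)*z^3 + 3*z^3 - 5*z^2 + 3*sqrt(2)*z^2 - 8*z + 2*sqrt(2)*z - 8*sqrt(2)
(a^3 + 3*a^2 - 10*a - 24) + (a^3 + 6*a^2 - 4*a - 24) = 2*a^3 + 9*a^2 - 14*a - 48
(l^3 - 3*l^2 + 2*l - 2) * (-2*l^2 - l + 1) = -2*l^5 + 5*l^4 - l^2 + 4*l - 2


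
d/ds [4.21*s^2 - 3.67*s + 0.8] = 8.42*s - 3.67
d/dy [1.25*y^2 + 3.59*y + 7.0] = 2.5*y + 3.59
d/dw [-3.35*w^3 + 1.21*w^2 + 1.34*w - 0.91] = -10.05*w^2 + 2.42*w + 1.34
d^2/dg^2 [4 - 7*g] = 0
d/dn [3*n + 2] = 3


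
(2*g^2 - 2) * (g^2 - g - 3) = 2*g^4 - 2*g^3 - 8*g^2 + 2*g + 6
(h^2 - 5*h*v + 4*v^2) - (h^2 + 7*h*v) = -12*h*v + 4*v^2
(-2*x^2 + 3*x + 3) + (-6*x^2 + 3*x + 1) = -8*x^2 + 6*x + 4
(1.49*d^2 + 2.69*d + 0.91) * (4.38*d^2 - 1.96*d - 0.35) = 6.5262*d^4 + 8.8618*d^3 - 1.8081*d^2 - 2.7251*d - 0.3185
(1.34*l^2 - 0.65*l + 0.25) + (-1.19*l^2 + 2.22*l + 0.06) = 0.15*l^2 + 1.57*l + 0.31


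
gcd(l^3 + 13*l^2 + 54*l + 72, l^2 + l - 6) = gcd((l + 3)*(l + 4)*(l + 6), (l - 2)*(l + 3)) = l + 3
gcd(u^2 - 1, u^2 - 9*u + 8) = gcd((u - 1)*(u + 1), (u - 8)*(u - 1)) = u - 1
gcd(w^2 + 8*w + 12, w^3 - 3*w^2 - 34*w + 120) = w + 6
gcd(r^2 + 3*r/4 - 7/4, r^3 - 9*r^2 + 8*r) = r - 1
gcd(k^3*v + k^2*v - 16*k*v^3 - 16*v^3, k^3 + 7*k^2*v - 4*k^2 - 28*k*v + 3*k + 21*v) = 1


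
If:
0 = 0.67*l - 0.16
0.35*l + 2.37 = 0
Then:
No Solution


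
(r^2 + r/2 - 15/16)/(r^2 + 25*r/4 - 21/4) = (r + 5/4)/(r + 7)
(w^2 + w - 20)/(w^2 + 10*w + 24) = (w^2 + w - 20)/(w^2 + 10*w + 24)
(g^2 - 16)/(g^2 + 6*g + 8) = (g - 4)/(g + 2)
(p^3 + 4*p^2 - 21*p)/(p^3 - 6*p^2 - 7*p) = (-p^2 - 4*p + 21)/(-p^2 + 6*p + 7)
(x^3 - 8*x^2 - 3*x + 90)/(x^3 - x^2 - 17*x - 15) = (x - 6)/(x + 1)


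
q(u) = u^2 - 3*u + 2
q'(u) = 2*u - 3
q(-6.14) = 58.12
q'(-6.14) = -15.28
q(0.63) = 0.51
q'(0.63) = -1.74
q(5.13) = 12.93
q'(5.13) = 7.26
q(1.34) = -0.22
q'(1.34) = -0.32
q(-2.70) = 17.39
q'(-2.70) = -8.40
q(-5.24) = 45.18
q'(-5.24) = -13.48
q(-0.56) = 3.99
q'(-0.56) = -4.12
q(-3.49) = 24.65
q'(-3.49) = -9.98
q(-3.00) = 20.00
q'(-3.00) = -9.00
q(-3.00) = 20.00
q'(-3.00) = -9.00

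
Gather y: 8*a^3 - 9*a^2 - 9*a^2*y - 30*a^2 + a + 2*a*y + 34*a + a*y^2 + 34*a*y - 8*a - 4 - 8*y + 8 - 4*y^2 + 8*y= 8*a^3 - 39*a^2 + 27*a + y^2*(a - 4) + y*(-9*a^2 + 36*a) + 4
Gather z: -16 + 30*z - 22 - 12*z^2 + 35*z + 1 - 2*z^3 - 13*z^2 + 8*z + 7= -2*z^3 - 25*z^2 + 73*z - 30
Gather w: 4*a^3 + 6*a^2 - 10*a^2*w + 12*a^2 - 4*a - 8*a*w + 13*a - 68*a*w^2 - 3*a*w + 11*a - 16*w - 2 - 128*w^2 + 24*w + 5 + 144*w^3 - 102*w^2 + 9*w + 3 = 4*a^3 + 18*a^2 + 20*a + 144*w^3 + w^2*(-68*a - 230) + w*(-10*a^2 - 11*a + 17) + 6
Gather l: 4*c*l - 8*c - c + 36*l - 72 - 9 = -9*c + l*(4*c + 36) - 81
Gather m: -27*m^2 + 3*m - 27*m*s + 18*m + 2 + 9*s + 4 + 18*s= -27*m^2 + m*(21 - 27*s) + 27*s + 6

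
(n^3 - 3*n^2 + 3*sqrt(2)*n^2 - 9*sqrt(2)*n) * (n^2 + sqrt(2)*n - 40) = n^5 - 3*n^4 + 4*sqrt(2)*n^4 - 34*n^3 - 12*sqrt(2)*n^3 - 120*sqrt(2)*n^2 + 102*n^2 + 360*sqrt(2)*n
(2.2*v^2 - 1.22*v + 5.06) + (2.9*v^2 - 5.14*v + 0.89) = 5.1*v^2 - 6.36*v + 5.95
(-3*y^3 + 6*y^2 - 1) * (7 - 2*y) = 6*y^4 - 33*y^3 + 42*y^2 + 2*y - 7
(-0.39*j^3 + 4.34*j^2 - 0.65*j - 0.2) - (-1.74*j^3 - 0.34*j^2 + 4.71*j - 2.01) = 1.35*j^3 + 4.68*j^2 - 5.36*j + 1.81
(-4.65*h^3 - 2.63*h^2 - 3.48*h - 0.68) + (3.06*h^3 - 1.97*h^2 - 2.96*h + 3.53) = -1.59*h^3 - 4.6*h^2 - 6.44*h + 2.85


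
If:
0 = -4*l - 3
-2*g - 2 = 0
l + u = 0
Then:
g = -1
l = -3/4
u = 3/4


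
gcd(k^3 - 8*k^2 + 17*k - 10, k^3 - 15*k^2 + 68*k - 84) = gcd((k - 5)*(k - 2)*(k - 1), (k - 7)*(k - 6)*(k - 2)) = k - 2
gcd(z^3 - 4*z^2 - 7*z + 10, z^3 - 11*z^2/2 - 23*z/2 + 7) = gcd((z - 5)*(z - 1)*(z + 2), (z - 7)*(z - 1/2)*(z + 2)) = z + 2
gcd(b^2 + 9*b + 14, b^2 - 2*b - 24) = 1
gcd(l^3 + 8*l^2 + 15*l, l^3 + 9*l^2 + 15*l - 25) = l + 5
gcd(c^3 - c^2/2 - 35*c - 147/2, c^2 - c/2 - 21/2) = c + 3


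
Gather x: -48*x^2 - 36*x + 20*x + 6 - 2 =-48*x^2 - 16*x + 4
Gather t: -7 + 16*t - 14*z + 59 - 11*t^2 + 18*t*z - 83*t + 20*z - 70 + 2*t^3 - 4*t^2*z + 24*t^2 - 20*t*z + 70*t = 2*t^3 + t^2*(13 - 4*z) + t*(3 - 2*z) + 6*z - 18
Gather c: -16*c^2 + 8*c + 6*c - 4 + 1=-16*c^2 + 14*c - 3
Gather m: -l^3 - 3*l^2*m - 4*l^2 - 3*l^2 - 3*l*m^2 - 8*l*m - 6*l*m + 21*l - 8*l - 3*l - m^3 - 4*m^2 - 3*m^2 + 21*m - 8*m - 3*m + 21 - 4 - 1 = -l^3 - 7*l^2 + 10*l - m^3 + m^2*(-3*l - 7) + m*(-3*l^2 - 14*l + 10) + 16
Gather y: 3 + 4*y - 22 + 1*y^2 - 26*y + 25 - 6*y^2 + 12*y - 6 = -5*y^2 - 10*y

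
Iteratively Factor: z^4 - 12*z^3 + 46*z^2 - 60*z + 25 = (z - 1)*(z^3 - 11*z^2 + 35*z - 25) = (z - 1)^2*(z^2 - 10*z + 25) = (z - 5)*(z - 1)^2*(z - 5)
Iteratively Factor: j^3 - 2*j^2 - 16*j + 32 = (j - 4)*(j^2 + 2*j - 8) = (j - 4)*(j + 4)*(j - 2)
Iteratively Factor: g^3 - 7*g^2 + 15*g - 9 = (g - 1)*(g^2 - 6*g + 9) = (g - 3)*(g - 1)*(g - 3)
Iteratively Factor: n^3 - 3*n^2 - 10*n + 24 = (n - 2)*(n^2 - n - 12) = (n - 4)*(n - 2)*(n + 3)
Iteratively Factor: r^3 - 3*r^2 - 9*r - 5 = (r + 1)*(r^2 - 4*r - 5) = (r - 5)*(r + 1)*(r + 1)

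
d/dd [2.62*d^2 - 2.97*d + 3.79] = 5.24*d - 2.97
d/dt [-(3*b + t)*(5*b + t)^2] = (-11*b - 3*t)*(5*b + t)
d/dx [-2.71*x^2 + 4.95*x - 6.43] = 4.95 - 5.42*x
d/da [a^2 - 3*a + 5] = 2*a - 3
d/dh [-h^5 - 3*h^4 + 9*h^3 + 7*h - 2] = -5*h^4 - 12*h^3 + 27*h^2 + 7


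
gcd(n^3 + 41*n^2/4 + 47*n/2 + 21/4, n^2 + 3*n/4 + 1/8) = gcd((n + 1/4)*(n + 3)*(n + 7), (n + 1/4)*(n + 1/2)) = n + 1/4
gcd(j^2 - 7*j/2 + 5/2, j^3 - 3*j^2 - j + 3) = j - 1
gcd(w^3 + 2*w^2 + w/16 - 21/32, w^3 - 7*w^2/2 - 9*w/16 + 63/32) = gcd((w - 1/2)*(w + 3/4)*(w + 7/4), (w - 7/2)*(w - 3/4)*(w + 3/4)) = w + 3/4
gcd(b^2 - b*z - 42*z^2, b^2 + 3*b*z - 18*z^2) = b + 6*z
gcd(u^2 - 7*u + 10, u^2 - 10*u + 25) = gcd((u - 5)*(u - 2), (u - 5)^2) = u - 5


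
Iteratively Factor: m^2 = (m)*(m)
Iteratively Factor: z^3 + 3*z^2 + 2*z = (z + 2)*(z^2 + z) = z*(z + 2)*(z + 1)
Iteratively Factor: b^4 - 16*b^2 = (b - 4)*(b^3 + 4*b^2) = b*(b - 4)*(b^2 + 4*b) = b*(b - 4)*(b + 4)*(b)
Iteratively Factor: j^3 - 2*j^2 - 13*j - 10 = (j + 2)*(j^2 - 4*j - 5) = (j - 5)*(j + 2)*(j + 1)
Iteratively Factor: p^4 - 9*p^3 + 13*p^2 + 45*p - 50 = (p - 5)*(p^3 - 4*p^2 - 7*p + 10) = (p - 5)*(p + 2)*(p^2 - 6*p + 5) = (p - 5)*(p - 1)*(p + 2)*(p - 5)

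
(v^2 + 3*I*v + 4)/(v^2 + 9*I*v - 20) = (v - I)/(v + 5*I)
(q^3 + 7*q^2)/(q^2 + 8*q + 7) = q^2/(q + 1)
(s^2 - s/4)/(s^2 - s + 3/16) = 4*s/(4*s - 3)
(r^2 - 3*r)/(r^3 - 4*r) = (r - 3)/(r^2 - 4)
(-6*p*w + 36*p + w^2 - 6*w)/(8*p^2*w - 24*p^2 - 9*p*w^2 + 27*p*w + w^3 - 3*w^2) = (-6*p*w + 36*p + w^2 - 6*w)/(8*p^2*w - 24*p^2 - 9*p*w^2 + 27*p*w + w^3 - 3*w^2)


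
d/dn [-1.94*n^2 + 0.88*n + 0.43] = 0.88 - 3.88*n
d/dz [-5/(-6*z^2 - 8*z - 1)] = 20*(-3*z - 2)/(6*z^2 + 8*z + 1)^2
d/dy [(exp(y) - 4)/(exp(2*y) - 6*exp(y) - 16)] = (-2*(exp(y) - 4)*(exp(y) - 3) + exp(2*y) - 6*exp(y) - 16)*exp(y)/(-exp(2*y) + 6*exp(y) + 16)^2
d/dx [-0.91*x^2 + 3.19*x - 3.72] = 3.19 - 1.82*x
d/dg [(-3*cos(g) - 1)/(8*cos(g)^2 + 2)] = -(4*sin(2*g) + 3*sin(3*g))/(2*(2*cos(2*g) + 3)^2)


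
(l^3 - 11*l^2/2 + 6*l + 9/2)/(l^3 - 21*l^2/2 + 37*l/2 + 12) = (l - 3)/(l - 8)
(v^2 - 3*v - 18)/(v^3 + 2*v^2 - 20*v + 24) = (v^2 - 3*v - 18)/(v^3 + 2*v^2 - 20*v + 24)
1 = 1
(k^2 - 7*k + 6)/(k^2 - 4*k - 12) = (k - 1)/(k + 2)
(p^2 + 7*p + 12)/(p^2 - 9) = (p + 4)/(p - 3)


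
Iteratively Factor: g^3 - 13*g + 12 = (g + 4)*(g^2 - 4*g + 3) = (g - 3)*(g + 4)*(g - 1)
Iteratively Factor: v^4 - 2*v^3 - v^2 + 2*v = (v - 1)*(v^3 - v^2 - 2*v) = (v - 2)*(v - 1)*(v^2 + v) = (v - 2)*(v - 1)*(v + 1)*(v)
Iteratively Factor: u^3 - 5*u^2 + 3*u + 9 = (u - 3)*(u^2 - 2*u - 3) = (u - 3)*(u + 1)*(u - 3)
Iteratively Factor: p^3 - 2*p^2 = (p)*(p^2 - 2*p) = p*(p - 2)*(p)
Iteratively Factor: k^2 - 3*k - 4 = (k + 1)*(k - 4)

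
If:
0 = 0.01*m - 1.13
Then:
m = 113.00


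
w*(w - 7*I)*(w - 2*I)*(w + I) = w^4 - 8*I*w^3 - 5*w^2 - 14*I*w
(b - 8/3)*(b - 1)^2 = b^3 - 14*b^2/3 + 19*b/3 - 8/3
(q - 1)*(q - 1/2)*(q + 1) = q^3 - q^2/2 - q + 1/2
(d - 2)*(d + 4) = d^2 + 2*d - 8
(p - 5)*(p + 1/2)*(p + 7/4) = p^3 - 11*p^2/4 - 83*p/8 - 35/8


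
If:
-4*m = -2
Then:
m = 1/2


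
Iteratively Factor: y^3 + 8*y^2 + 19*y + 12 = (y + 1)*(y^2 + 7*y + 12) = (y + 1)*(y + 4)*(y + 3)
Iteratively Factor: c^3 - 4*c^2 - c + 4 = (c + 1)*(c^2 - 5*c + 4) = (c - 1)*(c + 1)*(c - 4)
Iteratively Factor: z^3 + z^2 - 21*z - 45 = (z + 3)*(z^2 - 2*z - 15) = (z + 3)^2*(z - 5)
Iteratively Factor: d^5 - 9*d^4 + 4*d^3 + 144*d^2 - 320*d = (d + 4)*(d^4 - 13*d^3 + 56*d^2 - 80*d) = (d - 4)*(d + 4)*(d^3 - 9*d^2 + 20*d) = (d - 5)*(d - 4)*(d + 4)*(d^2 - 4*d) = (d - 5)*(d - 4)^2*(d + 4)*(d)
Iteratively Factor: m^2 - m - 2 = (m - 2)*(m + 1)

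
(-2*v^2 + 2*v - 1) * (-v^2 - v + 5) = 2*v^4 - 11*v^2 + 11*v - 5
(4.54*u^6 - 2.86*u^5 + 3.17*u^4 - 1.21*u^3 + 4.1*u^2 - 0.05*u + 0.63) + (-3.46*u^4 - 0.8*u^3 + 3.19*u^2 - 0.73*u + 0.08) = 4.54*u^6 - 2.86*u^5 - 0.29*u^4 - 2.01*u^3 + 7.29*u^2 - 0.78*u + 0.71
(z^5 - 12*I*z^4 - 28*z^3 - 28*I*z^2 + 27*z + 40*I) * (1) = z^5 - 12*I*z^4 - 28*z^3 - 28*I*z^2 + 27*z + 40*I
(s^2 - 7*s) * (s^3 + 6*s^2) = s^5 - s^4 - 42*s^3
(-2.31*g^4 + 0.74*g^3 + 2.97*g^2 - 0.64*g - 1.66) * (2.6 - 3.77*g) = 8.7087*g^5 - 8.7958*g^4 - 9.2729*g^3 + 10.1348*g^2 + 4.5942*g - 4.316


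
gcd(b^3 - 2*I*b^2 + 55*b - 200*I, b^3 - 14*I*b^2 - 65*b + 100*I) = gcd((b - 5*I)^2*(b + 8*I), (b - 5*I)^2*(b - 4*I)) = b^2 - 10*I*b - 25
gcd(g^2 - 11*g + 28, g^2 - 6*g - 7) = g - 7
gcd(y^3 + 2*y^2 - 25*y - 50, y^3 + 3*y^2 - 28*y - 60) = y^2 - 3*y - 10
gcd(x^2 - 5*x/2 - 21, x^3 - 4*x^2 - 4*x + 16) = 1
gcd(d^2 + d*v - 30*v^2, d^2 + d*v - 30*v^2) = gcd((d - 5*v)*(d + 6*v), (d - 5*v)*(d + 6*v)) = -d^2 - d*v + 30*v^2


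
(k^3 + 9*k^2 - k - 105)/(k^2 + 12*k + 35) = k - 3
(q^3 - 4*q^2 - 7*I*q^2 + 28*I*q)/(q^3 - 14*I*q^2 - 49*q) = (q - 4)/(q - 7*I)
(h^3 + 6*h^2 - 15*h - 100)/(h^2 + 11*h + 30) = (h^2 + h - 20)/(h + 6)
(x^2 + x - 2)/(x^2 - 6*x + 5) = (x + 2)/(x - 5)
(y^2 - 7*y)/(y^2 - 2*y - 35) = y/(y + 5)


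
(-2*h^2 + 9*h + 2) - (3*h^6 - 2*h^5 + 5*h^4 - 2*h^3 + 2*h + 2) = -3*h^6 + 2*h^5 - 5*h^4 + 2*h^3 - 2*h^2 + 7*h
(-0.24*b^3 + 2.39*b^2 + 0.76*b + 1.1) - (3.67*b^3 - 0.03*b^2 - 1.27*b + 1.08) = -3.91*b^3 + 2.42*b^2 + 2.03*b + 0.02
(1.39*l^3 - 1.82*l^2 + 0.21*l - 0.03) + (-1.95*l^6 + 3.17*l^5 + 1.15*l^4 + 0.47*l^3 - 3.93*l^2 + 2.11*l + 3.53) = -1.95*l^6 + 3.17*l^5 + 1.15*l^4 + 1.86*l^3 - 5.75*l^2 + 2.32*l + 3.5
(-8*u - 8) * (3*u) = -24*u^2 - 24*u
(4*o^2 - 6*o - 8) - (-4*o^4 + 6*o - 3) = 4*o^4 + 4*o^2 - 12*o - 5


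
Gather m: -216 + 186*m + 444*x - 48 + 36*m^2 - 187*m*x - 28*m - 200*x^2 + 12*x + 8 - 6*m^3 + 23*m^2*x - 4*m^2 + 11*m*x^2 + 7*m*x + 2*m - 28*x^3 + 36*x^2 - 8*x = -6*m^3 + m^2*(23*x + 32) + m*(11*x^2 - 180*x + 160) - 28*x^3 - 164*x^2 + 448*x - 256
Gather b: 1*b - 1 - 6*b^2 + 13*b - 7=-6*b^2 + 14*b - 8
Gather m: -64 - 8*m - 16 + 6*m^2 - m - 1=6*m^2 - 9*m - 81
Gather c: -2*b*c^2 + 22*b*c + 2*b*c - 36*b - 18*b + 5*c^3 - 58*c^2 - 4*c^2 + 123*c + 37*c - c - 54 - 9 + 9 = -54*b + 5*c^3 + c^2*(-2*b - 62) + c*(24*b + 159) - 54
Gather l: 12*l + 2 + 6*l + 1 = 18*l + 3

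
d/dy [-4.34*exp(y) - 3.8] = -4.34*exp(y)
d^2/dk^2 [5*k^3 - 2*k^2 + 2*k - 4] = 30*k - 4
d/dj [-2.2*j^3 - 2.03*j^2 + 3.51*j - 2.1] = -6.6*j^2 - 4.06*j + 3.51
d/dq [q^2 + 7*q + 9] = 2*q + 7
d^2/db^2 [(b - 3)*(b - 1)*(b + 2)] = 6*b - 4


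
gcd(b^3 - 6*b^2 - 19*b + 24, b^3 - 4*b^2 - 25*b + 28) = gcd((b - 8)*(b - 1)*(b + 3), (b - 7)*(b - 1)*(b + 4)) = b - 1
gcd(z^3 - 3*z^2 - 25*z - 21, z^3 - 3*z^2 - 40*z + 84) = z - 7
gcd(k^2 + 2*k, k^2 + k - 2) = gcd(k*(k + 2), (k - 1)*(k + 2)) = k + 2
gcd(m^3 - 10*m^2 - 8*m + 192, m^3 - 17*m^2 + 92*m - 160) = m - 8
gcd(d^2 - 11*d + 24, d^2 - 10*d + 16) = d - 8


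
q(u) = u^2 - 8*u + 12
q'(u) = 2*u - 8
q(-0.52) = 16.43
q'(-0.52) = -9.04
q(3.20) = -3.36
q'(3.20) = -1.60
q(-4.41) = 66.73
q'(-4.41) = -16.82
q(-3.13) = 46.84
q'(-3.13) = -14.26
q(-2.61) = 39.69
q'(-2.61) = -13.22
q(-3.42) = 51.06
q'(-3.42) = -14.84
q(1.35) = 3.02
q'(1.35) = -5.30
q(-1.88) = 30.57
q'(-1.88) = -11.76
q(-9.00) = 165.00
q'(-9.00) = -26.00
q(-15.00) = 357.00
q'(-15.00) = -38.00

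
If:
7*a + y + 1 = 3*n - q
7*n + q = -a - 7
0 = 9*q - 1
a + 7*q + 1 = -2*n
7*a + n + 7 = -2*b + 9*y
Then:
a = 16/45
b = -3133/90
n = -16/15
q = 1/9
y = -34/5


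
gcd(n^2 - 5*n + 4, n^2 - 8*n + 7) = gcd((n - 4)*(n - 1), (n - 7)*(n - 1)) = n - 1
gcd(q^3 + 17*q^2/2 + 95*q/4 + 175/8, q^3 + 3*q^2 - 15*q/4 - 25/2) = q^2 + 5*q + 25/4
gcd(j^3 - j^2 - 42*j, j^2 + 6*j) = j^2 + 6*j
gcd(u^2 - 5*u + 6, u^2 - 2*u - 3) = u - 3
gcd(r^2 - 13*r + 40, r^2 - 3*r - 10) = r - 5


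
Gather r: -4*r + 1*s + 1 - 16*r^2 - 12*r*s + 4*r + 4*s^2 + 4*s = -16*r^2 - 12*r*s + 4*s^2 + 5*s + 1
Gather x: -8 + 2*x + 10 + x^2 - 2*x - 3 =x^2 - 1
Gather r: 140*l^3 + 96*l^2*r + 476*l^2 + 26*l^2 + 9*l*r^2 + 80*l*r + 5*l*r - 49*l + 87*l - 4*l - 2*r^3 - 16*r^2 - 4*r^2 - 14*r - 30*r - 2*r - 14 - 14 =140*l^3 + 502*l^2 + 34*l - 2*r^3 + r^2*(9*l - 20) + r*(96*l^2 + 85*l - 46) - 28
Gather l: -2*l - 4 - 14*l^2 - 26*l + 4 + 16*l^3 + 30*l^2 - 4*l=16*l^3 + 16*l^2 - 32*l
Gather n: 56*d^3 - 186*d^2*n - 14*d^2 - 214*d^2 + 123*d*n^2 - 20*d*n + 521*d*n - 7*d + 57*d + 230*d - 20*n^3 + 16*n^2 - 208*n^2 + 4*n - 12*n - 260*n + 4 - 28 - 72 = 56*d^3 - 228*d^2 + 280*d - 20*n^3 + n^2*(123*d - 192) + n*(-186*d^2 + 501*d - 268) - 96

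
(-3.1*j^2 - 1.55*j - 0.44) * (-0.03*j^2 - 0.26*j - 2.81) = 0.093*j^4 + 0.8525*j^3 + 9.1272*j^2 + 4.4699*j + 1.2364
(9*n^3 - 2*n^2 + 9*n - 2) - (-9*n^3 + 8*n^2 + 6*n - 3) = 18*n^3 - 10*n^2 + 3*n + 1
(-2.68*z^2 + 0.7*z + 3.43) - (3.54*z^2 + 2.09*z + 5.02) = -6.22*z^2 - 1.39*z - 1.59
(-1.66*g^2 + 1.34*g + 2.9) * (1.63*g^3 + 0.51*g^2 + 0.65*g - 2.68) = -2.7058*g^5 + 1.3376*g^4 + 4.3314*g^3 + 6.7988*g^2 - 1.7062*g - 7.772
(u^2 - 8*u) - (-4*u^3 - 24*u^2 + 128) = 4*u^3 + 25*u^2 - 8*u - 128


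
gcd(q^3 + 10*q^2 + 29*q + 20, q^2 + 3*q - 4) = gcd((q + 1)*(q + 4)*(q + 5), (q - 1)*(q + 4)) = q + 4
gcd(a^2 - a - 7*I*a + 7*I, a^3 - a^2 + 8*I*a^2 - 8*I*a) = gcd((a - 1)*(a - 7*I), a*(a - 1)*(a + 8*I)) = a - 1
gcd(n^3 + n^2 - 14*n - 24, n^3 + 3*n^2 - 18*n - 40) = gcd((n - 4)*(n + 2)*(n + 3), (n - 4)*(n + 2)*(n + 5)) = n^2 - 2*n - 8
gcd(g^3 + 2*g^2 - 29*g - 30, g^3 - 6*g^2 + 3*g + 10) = g^2 - 4*g - 5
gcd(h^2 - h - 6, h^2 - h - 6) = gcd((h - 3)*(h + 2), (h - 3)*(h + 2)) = h^2 - h - 6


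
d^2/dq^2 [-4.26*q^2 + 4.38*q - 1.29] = -8.52000000000000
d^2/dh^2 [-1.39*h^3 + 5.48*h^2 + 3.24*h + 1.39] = 10.96 - 8.34*h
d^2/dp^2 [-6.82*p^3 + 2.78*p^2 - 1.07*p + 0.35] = 5.56 - 40.92*p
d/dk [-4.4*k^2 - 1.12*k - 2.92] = -8.8*k - 1.12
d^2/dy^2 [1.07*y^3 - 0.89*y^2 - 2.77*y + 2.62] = 6.42*y - 1.78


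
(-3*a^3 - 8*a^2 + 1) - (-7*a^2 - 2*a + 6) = -3*a^3 - a^2 + 2*a - 5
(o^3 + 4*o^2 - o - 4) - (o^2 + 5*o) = o^3 + 3*o^2 - 6*o - 4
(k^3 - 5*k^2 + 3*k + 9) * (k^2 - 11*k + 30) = k^5 - 16*k^4 + 88*k^3 - 174*k^2 - 9*k + 270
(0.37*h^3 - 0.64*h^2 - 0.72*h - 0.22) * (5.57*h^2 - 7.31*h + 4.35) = 2.0609*h^5 - 6.2695*h^4 + 2.2775*h^3 + 1.2538*h^2 - 1.5238*h - 0.957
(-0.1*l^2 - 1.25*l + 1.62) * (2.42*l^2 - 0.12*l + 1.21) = -0.242*l^4 - 3.013*l^3 + 3.9494*l^2 - 1.7069*l + 1.9602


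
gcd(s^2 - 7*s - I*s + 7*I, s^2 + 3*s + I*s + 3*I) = 1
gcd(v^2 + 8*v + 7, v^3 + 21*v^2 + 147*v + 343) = v + 7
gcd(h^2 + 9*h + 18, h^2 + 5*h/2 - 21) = h + 6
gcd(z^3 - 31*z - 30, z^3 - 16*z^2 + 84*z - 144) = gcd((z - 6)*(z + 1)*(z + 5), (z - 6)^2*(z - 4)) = z - 6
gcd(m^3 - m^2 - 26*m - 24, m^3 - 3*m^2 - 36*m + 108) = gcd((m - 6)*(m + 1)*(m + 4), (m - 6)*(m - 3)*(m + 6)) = m - 6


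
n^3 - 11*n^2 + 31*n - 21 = (n - 7)*(n - 3)*(n - 1)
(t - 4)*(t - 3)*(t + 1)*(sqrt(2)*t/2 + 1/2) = sqrt(2)*t^4/2 - 3*sqrt(2)*t^3 + t^3/2 - 3*t^2 + 5*sqrt(2)*t^2/2 + 5*t/2 + 6*sqrt(2)*t + 6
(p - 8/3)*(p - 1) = p^2 - 11*p/3 + 8/3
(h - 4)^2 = h^2 - 8*h + 16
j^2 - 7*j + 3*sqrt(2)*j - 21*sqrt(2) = (j - 7)*(j + 3*sqrt(2))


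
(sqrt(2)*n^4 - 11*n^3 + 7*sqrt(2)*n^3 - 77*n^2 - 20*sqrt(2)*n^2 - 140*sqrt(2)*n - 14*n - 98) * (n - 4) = sqrt(2)*n^5 - 11*n^4 + 3*sqrt(2)*n^4 - 48*sqrt(2)*n^3 - 33*n^3 - 60*sqrt(2)*n^2 + 294*n^2 - 42*n + 560*sqrt(2)*n + 392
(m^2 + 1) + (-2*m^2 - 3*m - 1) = -m^2 - 3*m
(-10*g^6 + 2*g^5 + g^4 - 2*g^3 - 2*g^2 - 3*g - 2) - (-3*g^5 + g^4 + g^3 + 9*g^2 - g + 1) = -10*g^6 + 5*g^5 - 3*g^3 - 11*g^2 - 2*g - 3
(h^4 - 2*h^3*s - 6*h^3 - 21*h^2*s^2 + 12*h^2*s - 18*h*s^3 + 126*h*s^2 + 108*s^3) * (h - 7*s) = h^5 - 9*h^4*s - 6*h^4 - 7*h^3*s^2 + 54*h^3*s + 129*h^2*s^3 + 42*h^2*s^2 + 126*h*s^4 - 774*h*s^3 - 756*s^4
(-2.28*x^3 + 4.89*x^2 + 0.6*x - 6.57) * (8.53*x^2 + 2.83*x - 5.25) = -19.4484*x^5 + 35.2593*x^4 + 30.9267*x^3 - 80.0166*x^2 - 21.7431*x + 34.4925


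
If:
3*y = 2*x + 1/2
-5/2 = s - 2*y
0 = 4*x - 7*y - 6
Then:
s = -33/2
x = -43/4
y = -7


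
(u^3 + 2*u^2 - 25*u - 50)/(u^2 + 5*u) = u - 3 - 10/u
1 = 1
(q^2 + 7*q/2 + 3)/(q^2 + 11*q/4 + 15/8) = 4*(q + 2)/(4*q + 5)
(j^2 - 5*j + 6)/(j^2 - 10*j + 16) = (j - 3)/(j - 8)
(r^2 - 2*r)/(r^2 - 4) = r/(r + 2)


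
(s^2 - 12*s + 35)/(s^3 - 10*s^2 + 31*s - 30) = (s - 7)/(s^2 - 5*s + 6)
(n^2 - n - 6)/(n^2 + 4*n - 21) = (n + 2)/(n + 7)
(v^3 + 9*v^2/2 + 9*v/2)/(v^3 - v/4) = 2*(2*v^2 + 9*v + 9)/(4*v^2 - 1)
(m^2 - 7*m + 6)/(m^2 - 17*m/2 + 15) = 2*(m - 1)/(2*m - 5)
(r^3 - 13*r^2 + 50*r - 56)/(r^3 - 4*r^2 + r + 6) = (r^2 - 11*r + 28)/(r^2 - 2*r - 3)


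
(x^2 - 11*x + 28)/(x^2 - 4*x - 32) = (-x^2 + 11*x - 28)/(-x^2 + 4*x + 32)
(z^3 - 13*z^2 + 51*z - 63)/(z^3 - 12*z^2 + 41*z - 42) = (z - 3)/(z - 2)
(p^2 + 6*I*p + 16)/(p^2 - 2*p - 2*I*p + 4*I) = (p + 8*I)/(p - 2)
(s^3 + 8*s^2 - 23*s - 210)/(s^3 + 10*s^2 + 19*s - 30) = (s^2 + 2*s - 35)/(s^2 + 4*s - 5)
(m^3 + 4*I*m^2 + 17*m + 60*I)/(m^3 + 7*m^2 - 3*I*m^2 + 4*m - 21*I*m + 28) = (m^2 + 8*I*m - 15)/(m^2 + m*(7 + I) + 7*I)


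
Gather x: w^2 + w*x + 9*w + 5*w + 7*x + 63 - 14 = w^2 + 14*w + x*(w + 7) + 49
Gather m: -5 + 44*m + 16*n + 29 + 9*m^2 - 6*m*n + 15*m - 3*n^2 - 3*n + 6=9*m^2 + m*(59 - 6*n) - 3*n^2 + 13*n + 30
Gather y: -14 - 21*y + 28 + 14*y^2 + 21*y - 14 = 14*y^2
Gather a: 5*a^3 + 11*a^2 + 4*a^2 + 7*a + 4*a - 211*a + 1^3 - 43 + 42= 5*a^3 + 15*a^2 - 200*a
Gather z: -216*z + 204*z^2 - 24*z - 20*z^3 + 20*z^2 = -20*z^3 + 224*z^2 - 240*z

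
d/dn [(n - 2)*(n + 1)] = 2*n - 1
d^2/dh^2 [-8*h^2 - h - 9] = -16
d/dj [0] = 0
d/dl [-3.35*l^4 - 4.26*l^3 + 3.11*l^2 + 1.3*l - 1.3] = -13.4*l^3 - 12.78*l^2 + 6.22*l + 1.3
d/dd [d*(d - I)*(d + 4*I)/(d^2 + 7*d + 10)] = (d^4 + 14*d^3 + d^2*(26 + 21*I) + 60*I*d + 40)/(d^4 + 14*d^3 + 69*d^2 + 140*d + 100)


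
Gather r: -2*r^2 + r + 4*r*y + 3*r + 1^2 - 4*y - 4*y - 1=-2*r^2 + r*(4*y + 4) - 8*y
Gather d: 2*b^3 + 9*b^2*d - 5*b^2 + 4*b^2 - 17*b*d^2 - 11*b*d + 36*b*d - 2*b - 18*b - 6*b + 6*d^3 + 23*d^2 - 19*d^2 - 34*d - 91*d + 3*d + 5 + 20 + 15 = 2*b^3 - b^2 - 26*b + 6*d^3 + d^2*(4 - 17*b) + d*(9*b^2 + 25*b - 122) + 40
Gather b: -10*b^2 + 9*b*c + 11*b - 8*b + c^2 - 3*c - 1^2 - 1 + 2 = -10*b^2 + b*(9*c + 3) + c^2 - 3*c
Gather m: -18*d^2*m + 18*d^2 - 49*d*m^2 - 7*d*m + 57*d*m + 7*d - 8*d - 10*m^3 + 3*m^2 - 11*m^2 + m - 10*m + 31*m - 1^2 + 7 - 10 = 18*d^2 - d - 10*m^3 + m^2*(-49*d - 8) + m*(-18*d^2 + 50*d + 22) - 4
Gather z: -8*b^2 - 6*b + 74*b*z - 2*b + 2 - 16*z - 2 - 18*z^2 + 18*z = -8*b^2 - 8*b - 18*z^2 + z*(74*b + 2)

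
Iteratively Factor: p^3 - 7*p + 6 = (p - 1)*(p^2 + p - 6) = (p - 2)*(p - 1)*(p + 3)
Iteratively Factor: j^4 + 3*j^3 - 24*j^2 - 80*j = (j + 4)*(j^3 - j^2 - 20*j) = (j - 5)*(j + 4)*(j^2 + 4*j) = j*(j - 5)*(j + 4)*(j + 4)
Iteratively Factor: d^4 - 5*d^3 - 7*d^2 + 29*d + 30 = (d + 1)*(d^3 - 6*d^2 - d + 30) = (d - 3)*(d + 1)*(d^2 - 3*d - 10) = (d - 5)*(d - 3)*(d + 1)*(d + 2)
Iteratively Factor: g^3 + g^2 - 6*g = (g + 3)*(g^2 - 2*g) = g*(g + 3)*(g - 2)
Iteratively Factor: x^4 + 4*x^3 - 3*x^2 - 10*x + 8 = (x - 1)*(x^3 + 5*x^2 + 2*x - 8) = (x - 1)*(x + 4)*(x^2 + x - 2) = (x - 1)^2*(x + 4)*(x + 2)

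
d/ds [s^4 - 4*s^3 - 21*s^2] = 2*s*(2*s^2 - 6*s - 21)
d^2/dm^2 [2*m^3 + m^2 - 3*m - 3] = 12*m + 2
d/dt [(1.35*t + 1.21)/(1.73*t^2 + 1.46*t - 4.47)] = (2.3355*t^2 + 1.971*t - (1.35*t + 1.21)*(3.46*t + 1.46) - 6.0345)/(1.73*t^2 + 1.46*t - 4.47)^2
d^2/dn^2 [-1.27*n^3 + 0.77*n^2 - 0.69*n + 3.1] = 1.54 - 7.62*n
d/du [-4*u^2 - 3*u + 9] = -8*u - 3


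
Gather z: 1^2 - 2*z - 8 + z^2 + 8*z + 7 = z^2 + 6*z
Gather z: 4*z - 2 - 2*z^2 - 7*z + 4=-2*z^2 - 3*z + 2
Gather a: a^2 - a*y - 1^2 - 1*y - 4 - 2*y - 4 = a^2 - a*y - 3*y - 9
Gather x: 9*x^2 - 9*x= 9*x^2 - 9*x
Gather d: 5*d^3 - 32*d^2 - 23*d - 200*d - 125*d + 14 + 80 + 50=5*d^3 - 32*d^2 - 348*d + 144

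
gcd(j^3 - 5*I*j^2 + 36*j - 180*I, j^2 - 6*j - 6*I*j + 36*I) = j - 6*I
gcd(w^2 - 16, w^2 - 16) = w^2 - 16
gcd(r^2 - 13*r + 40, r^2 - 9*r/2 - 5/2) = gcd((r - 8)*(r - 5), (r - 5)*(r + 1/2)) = r - 5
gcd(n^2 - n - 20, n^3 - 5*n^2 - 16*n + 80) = n^2 - n - 20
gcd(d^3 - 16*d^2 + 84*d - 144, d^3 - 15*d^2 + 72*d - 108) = d^2 - 12*d + 36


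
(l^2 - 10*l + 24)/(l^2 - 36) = (l - 4)/(l + 6)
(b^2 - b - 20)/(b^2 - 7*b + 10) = (b + 4)/(b - 2)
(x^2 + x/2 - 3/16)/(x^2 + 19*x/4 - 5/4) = (x + 3/4)/(x + 5)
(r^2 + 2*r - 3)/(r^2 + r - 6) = (r - 1)/(r - 2)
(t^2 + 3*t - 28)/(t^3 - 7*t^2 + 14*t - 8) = (t + 7)/(t^2 - 3*t + 2)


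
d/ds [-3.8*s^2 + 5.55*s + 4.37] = 5.55 - 7.6*s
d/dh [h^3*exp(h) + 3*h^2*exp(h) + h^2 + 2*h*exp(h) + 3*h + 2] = h^3*exp(h) + 6*h^2*exp(h) + 8*h*exp(h) + 2*h + 2*exp(h) + 3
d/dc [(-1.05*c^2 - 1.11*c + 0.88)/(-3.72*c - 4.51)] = (3.906*c^2 + 9.471*c + 8.2797)/(13.8384*c^2 + 33.5544*c + 20.3401)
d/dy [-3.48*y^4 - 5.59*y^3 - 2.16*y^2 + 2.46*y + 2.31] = -13.92*y^3 - 16.77*y^2 - 4.32*y + 2.46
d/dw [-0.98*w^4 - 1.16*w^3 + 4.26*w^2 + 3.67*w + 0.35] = -3.92*w^3 - 3.48*w^2 + 8.52*w + 3.67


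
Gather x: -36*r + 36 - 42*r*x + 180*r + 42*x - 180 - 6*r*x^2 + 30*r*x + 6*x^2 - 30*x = 144*r + x^2*(6 - 6*r) + x*(12 - 12*r) - 144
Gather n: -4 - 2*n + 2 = -2*n - 2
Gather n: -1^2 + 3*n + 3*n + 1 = 6*n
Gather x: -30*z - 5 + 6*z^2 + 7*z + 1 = 6*z^2 - 23*z - 4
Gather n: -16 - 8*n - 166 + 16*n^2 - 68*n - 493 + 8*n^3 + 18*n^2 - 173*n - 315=8*n^3 + 34*n^2 - 249*n - 990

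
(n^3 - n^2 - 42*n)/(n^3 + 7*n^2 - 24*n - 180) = n*(n - 7)/(n^2 + n - 30)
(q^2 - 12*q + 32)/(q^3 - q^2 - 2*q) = (-q^2 + 12*q - 32)/(q*(-q^2 + q + 2))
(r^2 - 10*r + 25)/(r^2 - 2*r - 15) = (r - 5)/(r + 3)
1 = 1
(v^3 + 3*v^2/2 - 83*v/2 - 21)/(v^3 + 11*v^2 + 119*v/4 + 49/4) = 2*(v - 6)/(2*v + 7)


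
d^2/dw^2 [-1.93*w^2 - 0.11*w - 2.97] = -3.86000000000000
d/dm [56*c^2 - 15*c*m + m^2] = -15*c + 2*m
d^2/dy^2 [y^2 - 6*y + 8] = 2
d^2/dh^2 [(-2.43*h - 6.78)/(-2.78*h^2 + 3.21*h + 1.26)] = ((-40.5324*h - 22.0962)*(-2.78*h^2 + 3.21*h + 1.26) - (2.43*h + 6.78)*(5.56*h - 3.21)*(11.12*h - 6.42))/(-2.78*h^2 + 3.21*h + 1.26)^3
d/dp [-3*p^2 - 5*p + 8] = -6*p - 5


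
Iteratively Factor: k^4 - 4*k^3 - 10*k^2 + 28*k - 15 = (k - 1)*(k^3 - 3*k^2 - 13*k + 15) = (k - 1)*(k + 3)*(k^2 - 6*k + 5) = (k - 5)*(k - 1)*(k + 3)*(k - 1)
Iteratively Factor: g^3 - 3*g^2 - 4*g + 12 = (g - 2)*(g^2 - g - 6) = (g - 3)*(g - 2)*(g + 2)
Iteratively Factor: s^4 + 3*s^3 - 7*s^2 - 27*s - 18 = (s - 3)*(s^3 + 6*s^2 + 11*s + 6) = (s - 3)*(s + 1)*(s^2 + 5*s + 6) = (s - 3)*(s + 1)*(s + 2)*(s + 3)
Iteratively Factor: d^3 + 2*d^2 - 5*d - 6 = (d + 3)*(d^2 - d - 2) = (d - 2)*(d + 3)*(d + 1)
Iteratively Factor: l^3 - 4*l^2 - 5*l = (l + 1)*(l^2 - 5*l) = l*(l + 1)*(l - 5)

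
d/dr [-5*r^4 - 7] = -20*r^3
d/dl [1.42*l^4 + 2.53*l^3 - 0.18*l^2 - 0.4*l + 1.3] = 5.68*l^3 + 7.59*l^2 - 0.36*l - 0.4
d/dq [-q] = -1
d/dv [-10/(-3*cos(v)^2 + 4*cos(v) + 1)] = 20*(3*cos(v) - 2)*sin(v)/(-3*cos(v)^2 + 4*cos(v) + 1)^2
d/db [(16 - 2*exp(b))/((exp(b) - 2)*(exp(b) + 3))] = 2*(exp(2*b) - 16*exp(b) - 2)*exp(b)/(exp(4*b) + 2*exp(3*b) - 11*exp(2*b) - 12*exp(b) + 36)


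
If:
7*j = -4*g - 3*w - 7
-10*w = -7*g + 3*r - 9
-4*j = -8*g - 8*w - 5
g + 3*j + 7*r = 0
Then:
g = -8325/8504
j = -1037/2126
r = 2967/8504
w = 117/1063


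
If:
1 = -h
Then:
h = -1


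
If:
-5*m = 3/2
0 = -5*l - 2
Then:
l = -2/5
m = -3/10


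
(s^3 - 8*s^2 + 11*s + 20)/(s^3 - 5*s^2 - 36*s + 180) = (s^2 - 3*s - 4)/(s^2 - 36)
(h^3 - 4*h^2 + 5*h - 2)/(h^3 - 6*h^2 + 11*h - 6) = (h - 1)/(h - 3)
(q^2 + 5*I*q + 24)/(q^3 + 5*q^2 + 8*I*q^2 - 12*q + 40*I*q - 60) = (q^2 + 5*I*q + 24)/(q^3 + q^2*(5 + 8*I) + q*(-12 + 40*I) - 60)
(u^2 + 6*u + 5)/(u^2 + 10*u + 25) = (u + 1)/(u + 5)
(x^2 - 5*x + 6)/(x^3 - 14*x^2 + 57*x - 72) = (x - 2)/(x^2 - 11*x + 24)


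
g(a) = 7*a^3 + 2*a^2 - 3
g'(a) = 21*a^2 + 4*a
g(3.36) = 285.11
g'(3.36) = 250.52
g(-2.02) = -52.54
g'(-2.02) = 77.61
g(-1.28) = -14.40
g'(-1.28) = 29.29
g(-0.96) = -7.35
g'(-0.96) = 15.51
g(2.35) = 98.89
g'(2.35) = 125.37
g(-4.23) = -497.02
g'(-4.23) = 358.83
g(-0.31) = -3.02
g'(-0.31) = 0.78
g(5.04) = 943.97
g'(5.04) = 553.59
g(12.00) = 12381.00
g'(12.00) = 3072.00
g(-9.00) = -4944.00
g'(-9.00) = 1665.00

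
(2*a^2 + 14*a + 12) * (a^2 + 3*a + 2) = 2*a^4 + 20*a^3 + 58*a^2 + 64*a + 24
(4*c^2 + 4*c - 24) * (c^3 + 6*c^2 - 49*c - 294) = 4*c^5 + 28*c^4 - 196*c^3 - 1516*c^2 + 7056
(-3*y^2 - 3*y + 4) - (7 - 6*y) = -3*y^2 + 3*y - 3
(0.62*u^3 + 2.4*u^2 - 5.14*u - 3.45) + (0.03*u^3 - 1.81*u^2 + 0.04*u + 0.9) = 0.65*u^3 + 0.59*u^2 - 5.1*u - 2.55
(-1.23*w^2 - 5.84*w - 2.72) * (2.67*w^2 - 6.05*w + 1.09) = -3.2841*w^4 - 8.1513*w^3 + 26.7289*w^2 + 10.0904*w - 2.9648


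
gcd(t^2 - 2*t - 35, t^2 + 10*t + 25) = t + 5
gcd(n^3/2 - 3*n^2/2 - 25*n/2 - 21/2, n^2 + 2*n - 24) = 1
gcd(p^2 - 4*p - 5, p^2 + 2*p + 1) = p + 1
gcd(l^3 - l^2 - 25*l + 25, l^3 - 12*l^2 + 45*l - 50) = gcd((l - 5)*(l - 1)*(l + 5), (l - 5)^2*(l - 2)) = l - 5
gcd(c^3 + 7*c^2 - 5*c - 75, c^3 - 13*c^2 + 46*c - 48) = c - 3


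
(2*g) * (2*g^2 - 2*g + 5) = 4*g^3 - 4*g^2 + 10*g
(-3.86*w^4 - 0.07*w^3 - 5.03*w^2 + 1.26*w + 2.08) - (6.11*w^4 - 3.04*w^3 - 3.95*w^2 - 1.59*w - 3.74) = -9.97*w^4 + 2.97*w^3 - 1.08*w^2 + 2.85*w + 5.82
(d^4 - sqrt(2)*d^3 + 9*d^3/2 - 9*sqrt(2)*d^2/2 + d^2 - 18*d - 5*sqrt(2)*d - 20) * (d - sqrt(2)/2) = d^5 - 3*sqrt(2)*d^4/2 + 9*d^4/2 - 27*sqrt(2)*d^3/4 + 2*d^3 - 27*d^2/2 - 11*sqrt(2)*d^2/2 - 15*d + 9*sqrt(2)*d + 10*sqrt(2)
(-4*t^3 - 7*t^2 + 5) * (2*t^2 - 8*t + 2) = -8*t^5 + 18*t^4 + 48*t^3 - 4*t^2 - 40*t + 10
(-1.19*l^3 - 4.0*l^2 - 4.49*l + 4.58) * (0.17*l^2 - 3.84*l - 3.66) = -0.2023*l^5 + 3.8896*l^4 + 18.9521*l^3 + 32.6602*l^2 - 1.1538*l - 16.7628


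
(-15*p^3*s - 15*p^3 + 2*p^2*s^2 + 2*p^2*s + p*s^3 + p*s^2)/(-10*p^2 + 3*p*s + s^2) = p*(3*p*s + 3*p - s^2 - s)/(2*p - s)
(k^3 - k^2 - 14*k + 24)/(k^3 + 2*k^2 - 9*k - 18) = (k^2 + 2*k - 8)/(k^2 + 5*k + 6)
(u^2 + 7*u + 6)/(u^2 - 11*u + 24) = (u^2 + 7*u + 6)/(u^2 - 11*u + 24)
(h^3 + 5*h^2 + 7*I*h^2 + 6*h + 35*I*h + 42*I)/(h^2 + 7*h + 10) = (h^2 + h*(3 + 7*I) + 21*I)/(h + 5)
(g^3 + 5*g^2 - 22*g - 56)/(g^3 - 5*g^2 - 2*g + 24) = (g + 7)/(g - 3)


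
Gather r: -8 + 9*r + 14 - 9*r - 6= 0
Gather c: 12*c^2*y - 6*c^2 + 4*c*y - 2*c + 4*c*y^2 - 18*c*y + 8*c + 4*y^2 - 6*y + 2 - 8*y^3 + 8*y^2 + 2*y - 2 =c^2*(12*y - 6) + c*(4*y^2 - 14*y + 6) - 8*y^3 + 12*y^2 - 4*y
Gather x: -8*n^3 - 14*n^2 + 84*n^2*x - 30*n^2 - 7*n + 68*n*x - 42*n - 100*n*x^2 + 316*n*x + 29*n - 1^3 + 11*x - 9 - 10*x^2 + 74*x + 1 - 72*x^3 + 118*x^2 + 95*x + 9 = -8*n^3 - 44*n^2 - 20*n - 72*x^3 + x^2*(108 - 100*n) + x*(84*n^2 + 384*n + 180)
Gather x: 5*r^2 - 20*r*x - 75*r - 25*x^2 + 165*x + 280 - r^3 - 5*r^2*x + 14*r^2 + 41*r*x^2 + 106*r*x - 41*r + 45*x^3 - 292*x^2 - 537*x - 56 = -r^3 + 19*r^2 - 116*r + 45*x^3 + x^2*(41*r - 317) + x*(-5*r^2 + 86*r - 372) + 224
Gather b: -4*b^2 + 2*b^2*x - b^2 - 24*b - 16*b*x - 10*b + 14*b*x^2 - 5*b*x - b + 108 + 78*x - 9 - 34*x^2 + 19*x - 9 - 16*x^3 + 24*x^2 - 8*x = b^2*(2*x - 5) + b*(14*x^2 - 21*x - 35) - 16*x^3 - 10*x^2 + 89*x + 90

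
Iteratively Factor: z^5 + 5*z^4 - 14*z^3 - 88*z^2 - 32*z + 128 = (z + 2)*(z^4 + 3*z^3 - 20*z^2 - 48*z + 64) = (z - 4)*(z + 2)*(z^3 + 7*z^2 + 8*z - 16) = (z - 4)*(z + 2)*(z + 4)*(z^2 + 3*z - 4) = (z - 4)*(z + 2)*(z + 4)^2*(z - 1)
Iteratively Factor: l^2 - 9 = (l + 3)*(l - 3)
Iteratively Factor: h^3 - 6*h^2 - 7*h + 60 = (h + 3)*(h^2 - 9*h + 20) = (h - 4)*(h + 3)*(h - 5)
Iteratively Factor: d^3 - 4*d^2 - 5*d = (d)*(d^2 - 4*d - 5) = d*(d + 1)*(d - 5)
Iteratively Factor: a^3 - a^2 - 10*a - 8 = (a + 2)*(a^2 - 3*a - 4) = (a - 4)*(a + 2)*(a + 1)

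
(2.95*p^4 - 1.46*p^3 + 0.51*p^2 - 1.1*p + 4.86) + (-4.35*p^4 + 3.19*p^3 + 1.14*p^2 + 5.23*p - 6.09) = -1.4*p^4 + 1.73*p^3 + 1.65*p^2 + 4.13*p - 1.23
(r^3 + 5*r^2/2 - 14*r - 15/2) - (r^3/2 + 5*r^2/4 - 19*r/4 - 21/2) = r^3/2 + 5*r^2/4 - 37*r/4 + 3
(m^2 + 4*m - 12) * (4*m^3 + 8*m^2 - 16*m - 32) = 4*m^5 + 24*m^4 - 32*m^3 - 192*m^2 + 64*m + 384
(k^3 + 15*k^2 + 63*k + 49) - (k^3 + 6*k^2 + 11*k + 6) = 9*k^2 + 52*k + 43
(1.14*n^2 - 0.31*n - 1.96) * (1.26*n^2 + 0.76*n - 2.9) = 1.4364*n^4 + 0.4758*n^3 - 6.0112*n^2 - 0.5906*n + 5.684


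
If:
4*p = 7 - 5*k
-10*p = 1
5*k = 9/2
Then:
No Solution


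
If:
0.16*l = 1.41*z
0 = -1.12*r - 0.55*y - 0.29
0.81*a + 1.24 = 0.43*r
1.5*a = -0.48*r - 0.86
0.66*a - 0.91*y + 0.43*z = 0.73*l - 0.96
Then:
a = -0.93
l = 4.27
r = 1.13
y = -2.82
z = 0.48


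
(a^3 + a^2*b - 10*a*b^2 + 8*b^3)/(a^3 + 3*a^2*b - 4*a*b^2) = (a - 2*b)/a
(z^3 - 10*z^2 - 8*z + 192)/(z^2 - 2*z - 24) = z - 8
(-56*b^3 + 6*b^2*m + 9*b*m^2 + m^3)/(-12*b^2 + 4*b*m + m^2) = (28*b^2 + 11*b*m + m^2)/(6*b + m)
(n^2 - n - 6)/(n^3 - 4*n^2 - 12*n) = (n - 3)/(n*(n - 6))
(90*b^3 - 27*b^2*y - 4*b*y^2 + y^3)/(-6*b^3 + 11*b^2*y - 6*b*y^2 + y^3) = (-30*b^2 - b*y + y^2)/(2*b^2 - 3*b*y + y^2)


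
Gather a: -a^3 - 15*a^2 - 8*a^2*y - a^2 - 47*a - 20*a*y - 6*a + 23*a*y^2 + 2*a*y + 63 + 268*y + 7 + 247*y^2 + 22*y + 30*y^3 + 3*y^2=-a^3 + a^2*(-8*y - 16) + a*(23*y^2 - 18*y - 53) + 30*y^3 + 250*y^2 + 290*y + 70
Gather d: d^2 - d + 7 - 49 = d^2 - d - 42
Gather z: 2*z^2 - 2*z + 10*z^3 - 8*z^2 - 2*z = 10*z^3 - 6*z^2 - 4*z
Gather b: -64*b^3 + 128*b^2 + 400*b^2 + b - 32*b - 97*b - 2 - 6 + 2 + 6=-64*b^3 + 528*b^2 - 128*b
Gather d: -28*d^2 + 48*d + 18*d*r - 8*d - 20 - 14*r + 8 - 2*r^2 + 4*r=-28*d^2 + d*(18*r + 40) - 2*r^2 - 10*r - 12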